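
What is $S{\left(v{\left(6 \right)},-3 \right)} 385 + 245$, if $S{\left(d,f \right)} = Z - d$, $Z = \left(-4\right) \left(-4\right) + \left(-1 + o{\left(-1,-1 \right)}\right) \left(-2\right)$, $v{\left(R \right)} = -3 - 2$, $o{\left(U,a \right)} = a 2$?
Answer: $10640$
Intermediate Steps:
$o{\left(U,a \right)} = 2 a$
$v{\left(R \right)} = -5$
$Z = 22$ ($Z = \left(-4\right) \left(-4\right) + \left(-1 + 2 \left(-1\right)\right) \left(-2\right) = 16 + \left(-1 - 2\right) \left(-2\right) = 16 - -6 = 16 + 6 = 22$)
$S{\left(d,f \right)} = 22 - d$
$S{\left(v{\left(6 \right)},-3 \right)} 385 + 245 = \left(22 - -5\right) 385 + 245 = \left(22 + 5\right) 385 + 245 = 27 \cdot 385 + 245 = 10395 + 245 = 10640$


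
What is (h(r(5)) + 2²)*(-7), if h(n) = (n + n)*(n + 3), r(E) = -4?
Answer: -84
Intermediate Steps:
h(n) = 2*n*(3 + n) (h(n) = (2*n)*(3 + n) = 2*n*(3 + n))
(h(r(5)) + 2²)*(-7) = (2*(-4)*(3 - 4) + 2²)*(-7) = (2*(-4)*(-1) + 4)*(-7) = (8 + 4)*(-7) = 12*(-7) = -84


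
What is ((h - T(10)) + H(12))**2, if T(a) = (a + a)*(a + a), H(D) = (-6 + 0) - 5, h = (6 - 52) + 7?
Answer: 202500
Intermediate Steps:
h = -39 (h = -46 + 7 = -39)
H(D) = -11 (H(D) = -6 - 5 = -11)
T(a) = 4*a**2 (T(a) = (2*a)*(2*a) = 4*a**2)
((h - T(10)) + H(12))**2 = ((-39 - 4*10**2) - 11)**2 = ((-39 - 4*100) - 11)**2 = ((-39 - 1*400) - 11)**2 = ((-39 - 400) - 11)**2 = (-439 - 11)**2 = (-450)**2 = 202500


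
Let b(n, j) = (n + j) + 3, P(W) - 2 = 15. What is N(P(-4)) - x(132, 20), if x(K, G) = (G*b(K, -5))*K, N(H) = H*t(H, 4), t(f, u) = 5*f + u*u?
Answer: -341483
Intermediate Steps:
P(W) = 17 (P(W) = 2 + 15 = 17)
t(f, u) = u**2 + 5*f (t(f, u) = 5*f + u**2 = u**2 + 5*f)
N(H) = H*(16 + 5*H) (N(H) = H*(4**2 + 5*H) = H*(16 + 5*H))
b(n, j) = 3 + j + n (b(n, j) = (j + n) + 3 = 3 + j + n)
x(K, G) = G*K*(-2 + K) (x(K, G) = (G*(3 - 5 + K))*K = (G*(-2 + K))*K = G*K*(-2 + K))
N(P(-4)) - x(132, 20) = 17*(16 + 5*17) - 20*132*(-2 + 132) = 17*(16 + 85) - 20*132*130 = 17*101 - 1*343200 = 1717 - 343200 = -341483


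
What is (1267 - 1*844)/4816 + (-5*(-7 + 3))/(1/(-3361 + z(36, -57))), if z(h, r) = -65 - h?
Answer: -333459417/4816 ≈ -69240.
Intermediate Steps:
(1267 - 1*844)/4816 + (-5*(-7 + 3))/(1/(-3361 + z(36, -57))) = (1267 - 1*844)/4816 + (-5*(-7 + 3))/(1/(-3361 + (-65 - 1*36))) = (1267 - 844)*(1/4816) + (-5*(-4))/(1/(-3361 + (-65 - 36))) = 423*(1/4816) + 20/(1/(-3361 - 101)) = 423/4816 + 20/(1/(-3462)) = 423/4816 + 20/(-1/3462) = 423/4816 + 20*(-3462) = 423/4816 - 69240 = -333459417/4816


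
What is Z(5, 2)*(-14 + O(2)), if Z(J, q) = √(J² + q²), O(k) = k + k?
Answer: -10*√29 ≈ -53.852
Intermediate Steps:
O(k) = 2*k
Z(5, 2)*(-14 + O(2)) = √(5² + 2²)*(-14 + 2*2) = √(25 + 4)*(-14 + 4) = √29*(-10) = -10*√29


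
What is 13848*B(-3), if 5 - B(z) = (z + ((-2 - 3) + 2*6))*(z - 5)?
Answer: 512376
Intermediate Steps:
B(z) = 5 - (-5 + z)*(7 + z) (B(z) = 5 - (z + ((-2 - 3) + 2*6))*(z - 5) = 5 - (z + (-5 + 12))*(-5 + z) = 5 - (z + 7)*(-5 + z) = 5 - (7 + z)*(-5 + z) = 5 - (-5 + z)*(7 + z))
13848*B(-3) = 13848*(40 - 1*(-3)**2 - 2*(-3)) = 13848*(40 - 1*9 + 6) = 13848*(40 - 9 + 6) = 13848*37 = 512376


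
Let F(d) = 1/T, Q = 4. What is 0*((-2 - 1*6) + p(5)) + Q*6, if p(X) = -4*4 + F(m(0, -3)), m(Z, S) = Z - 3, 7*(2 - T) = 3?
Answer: 24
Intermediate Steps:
T = 11/7 (T = 2 - ⅐*3 = 2 - 3/7 = 11/7 ≈ 1.5714)
m(Z, S) = -3 + Z
F(d) = 7/11 (F(d) = 1/(11/7) = 7/11)
p(X) = -169/11 (p(X) = -4*4 + 7/11 = -16 + 7/11 = -169/11)
0*((-2 - 1*6) + p(5)) + Q*6 = 0*((-2 - 1*6) - 169/11) + 4*6 = 0*((-2 - 6) - 169/11) + 24 = 0*(-8 - 169/11) + 24 = 0*(-257/11) + 24 = 0 + 24 = 24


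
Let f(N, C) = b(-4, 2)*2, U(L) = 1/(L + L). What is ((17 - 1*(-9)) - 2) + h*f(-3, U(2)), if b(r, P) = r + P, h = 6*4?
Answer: -72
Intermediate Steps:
U(L) = 1/(2*L)
h = 24
b(r, P) = P + r
f(N, C) = -4 (f(N, C) = (2 - 4)*2 = -2*2 = -4)
((17 - 1*(-9)) - 2) + h*f(-3, U(2)) = ((17 - 1*(-9)) - 2) + 24*(-4) = ((17 + 9) - 2) - 96 = (26 - 2) - 96 = 24 - 96 = -72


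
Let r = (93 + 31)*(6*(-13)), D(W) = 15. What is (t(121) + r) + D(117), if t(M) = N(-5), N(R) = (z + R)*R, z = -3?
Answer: -9617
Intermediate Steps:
N(R) = R*(-3 + R) (N(R) = (-3 + R)*R = R*(-3 + R))
t(M) = 40 (t(M) = -5*(-3 - 5) = -5*(-8) = 40)
r = -9672 (r = 124*(-78) = -9672)
(t(121) + r) + D(117) = (40 - 9672) + 15 = -9632 + 15 = -9617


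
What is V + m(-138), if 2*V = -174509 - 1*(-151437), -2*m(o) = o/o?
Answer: -23073/2 ≈ -11537.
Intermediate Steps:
m(o) = -1/2 (m(o) = -o/(2*o) = -1/2*1 = -1/2)
V = -11536 (V = (-174509 - 1*(-151437))/2 = (-174509 + 151437)/2 = (1/2)*(-23072) = -11536)
V + m(-138) = -11536 - 1/2 = -23073/2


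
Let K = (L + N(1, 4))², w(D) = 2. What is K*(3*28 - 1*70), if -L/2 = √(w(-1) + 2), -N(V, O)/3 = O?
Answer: 3584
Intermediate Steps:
N(V, O) = -3*O
L = -4 (L = -2*√(2 + 2) = -2*√4 = -2*2 = -4)
K = 256 (K = (-4 - 3*4)² = (-4 - 12)² = (-16)² = 256)
K*(3*28 - 1*70) = 256*(3*28 - 1*70) = 256*(84 - 70) = 256*14 = 3584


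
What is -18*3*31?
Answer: -1674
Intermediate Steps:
-18*3*31 = -54*31 = -1674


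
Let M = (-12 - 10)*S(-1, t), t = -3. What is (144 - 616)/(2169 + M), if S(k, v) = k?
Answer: -472/2191 ≈ -0.21543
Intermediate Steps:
M = 22 (M = (-12 - 10)*(-1) = -22*(-1) = 22)
(144 - 616)/(2169 + M) = (144 - 616)/(2169 + 22) = -472/2191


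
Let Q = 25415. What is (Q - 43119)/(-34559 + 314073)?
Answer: -8852/139757 ≈ -0.063339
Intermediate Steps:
(Q - 43119)/(-34559 + 314073) = (25415 - 43119)/(-34559 + 314073) = -17704/279514 = -17704*1/279514 = -8852/139757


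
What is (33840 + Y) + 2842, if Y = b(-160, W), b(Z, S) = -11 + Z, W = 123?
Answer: 36511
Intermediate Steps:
Y = -171 (Y = -11 - 160 = -171)
(33840 + Y) + 2842 = (33840 - 171) + 2842 = 33669 + 2842 = 36511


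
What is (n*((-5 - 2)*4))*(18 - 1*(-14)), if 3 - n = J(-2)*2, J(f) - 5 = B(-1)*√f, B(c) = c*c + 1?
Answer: 6272 + 3584*I*√2 ≈ 6272.0 + 5068.5*I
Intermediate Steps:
B(c) = 1 + c² (B(c) = c² + 1 = 1 + c²)
J(f) = 5 + 2*√f (J(f) = 5 + (1 + (-1)²)*√f = 5 + (1 + 1)*√f = 5 + 2*√f)
n = -7 - 4*I*√2 (n = 3 - (5 + 2*√(-2))*2 = 3 - (5 + 2*(I*√2))*2 = 3 - (5 + 2*I*√2)*2 = 3 - (10 + 4*I*√2) = 3 + (-10 - 4*I*√2) = -7 - 4*I*√2 ≈ -7.0 - 5.6569*I)
(n*((-5 - 2)*4))*(18 - 1*(-14)) = ((-7 - 4*I*√2)*((-5 - 2)*4))*(18 - 1*(-14)) = ((-7 - 4*I*√2)*(-7*4))*(18 + 14) = ((-7 - 4*I*√2)*(-28))*32 = (196 + 112*I*√2)*32 = 6272 + 3584*I*√2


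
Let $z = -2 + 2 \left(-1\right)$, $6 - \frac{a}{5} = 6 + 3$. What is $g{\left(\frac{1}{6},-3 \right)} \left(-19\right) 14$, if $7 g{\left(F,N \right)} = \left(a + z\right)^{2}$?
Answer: $-13718$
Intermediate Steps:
$a = -15$ ($a = 30 - 5 \left(6 + 3\right) = 30 - 45 = -15$)
$z = -4$ ($z = -2 - 2 = -4$)
$g{\left(F,N \right)} = \frac{361}{7}$ ($g{\left(F,N \right)} = \frac{\left(-15 - 4\right)^{2}}{7} = \frac{\left(-19\right)^{2}}{7} = \frac{1}{7} \cdot 361 = \frac{361}{7}$)
$g{\left(\frac{1}{6},-3 \right)} \left(-19\right) 14 = \frac{361}{7} \left(-19\right) 14 = \left(- \frac{6859}{7}\right) 14 = -13718$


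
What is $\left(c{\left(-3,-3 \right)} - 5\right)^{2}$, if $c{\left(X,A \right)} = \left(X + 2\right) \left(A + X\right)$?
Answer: $1$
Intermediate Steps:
$c{\left(X,A \right)} = \left(2 + X\right) \left(A + X\right)$
$\left(c{\left(-3,-3 \right)} - 5\right)^{2} = \left(\left(\left(-3\right)^{2} + 2 \left(-3\right) + 2 \left(-3\right) - -9\right) - 5\right)^{2} = \left(\left(9 - 6 - 6 + 9\right) - 5\right)^{2} = \left(6 - 5\right)^{2} = 1^{2} = 1$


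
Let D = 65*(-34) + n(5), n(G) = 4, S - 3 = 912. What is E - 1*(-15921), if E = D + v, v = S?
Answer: 14630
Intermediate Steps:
S = 915 (S = 3 + 912 = 915)
v = 915
D = -2206 (D = 65*(-34) + 4 = -2210 + 4 = -2206)
E = -1291 (E = -2206 + 915 = -1291)
E - 1*(-15921) = -1291 - 1*(-15921) = -1291 + 15921 = 14630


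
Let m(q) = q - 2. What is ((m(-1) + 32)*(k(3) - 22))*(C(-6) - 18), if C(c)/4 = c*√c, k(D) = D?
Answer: 9918 + 13224*I*√6 ≈ 9918.0 + 32392.0*I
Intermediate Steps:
m(q) = -2 + q
C(c) = 4*c^(3/2) (C(c) = 4*(c*√c) = 4*c^(3/2))
((m(-1) + 32)*(k(3) - 22))*(C(-6) - 18) = (((-2 - 1) + 32)*(3 - 22))*(4*(-6)^(3/2) - 18) = ((-3 + 32)*(-19))*(4*(-6*I*√6) - 18) = (29*(-19))*(-24*I*√6 - 18) = -551*(-18 - 24*I*√6) = 9918 + 13224*I*√6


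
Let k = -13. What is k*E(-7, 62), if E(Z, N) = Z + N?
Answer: -715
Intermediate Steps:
E(Z, N) = N + Z
k*E(-7, 62) = -13*(62 - 7) = -13*55 = -715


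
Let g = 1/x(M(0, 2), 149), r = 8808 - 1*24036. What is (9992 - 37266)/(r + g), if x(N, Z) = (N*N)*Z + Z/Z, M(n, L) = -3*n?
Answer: 27274/15227 ≈ 1.7912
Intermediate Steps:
x(N, Z) = 1 + Z*N**2 (x(N, Z) = N**2*Z + 1 = Z*N**2 + 1 = 1 + Z*N**2)
r = -15228 (r = 8808 - 24036 = -15228)
g = 1 (g = 1/(1 + 149*(-3*0)**2) = 1/(1 + 149*0**2) = 1/(1 + 149*0) = 1/(1 + 0) = 1/1 = 1)
(9992 - 37266)/(r + g) = (9992 - 37266)/(-15228 + 1) = -27274/(-15227) = -27274*(-1/15227) = 27274/15227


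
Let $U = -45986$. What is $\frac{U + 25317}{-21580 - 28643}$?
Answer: $\frac{20669}{50223} \approx 0.41154$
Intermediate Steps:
$\frac{U + 25317}{-21580 - 28643} = \frac{-45986 + 25317}{-21580 - 28643} = - \frac{20669}{-50223} = \left(-20669\right) \left(- \frac{1}{50223}\right) = \frac{20669}{50223}$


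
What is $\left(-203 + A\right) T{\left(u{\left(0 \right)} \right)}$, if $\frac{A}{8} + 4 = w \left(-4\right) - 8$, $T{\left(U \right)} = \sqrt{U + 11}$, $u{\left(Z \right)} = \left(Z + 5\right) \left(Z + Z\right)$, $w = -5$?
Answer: $- 139 \sqrt{11} \approx -461.01$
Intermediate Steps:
$u{\left(Z \right)} = 2 Z \left(5 + Z\right)$ ($u{\left(Z \right)} = \left(5 + Z\right) 2 Z = 2 Z \left(5 + Z\right)$)
$T{\left(U \right)} = \sqrt{11 + U}$
$A = 64$ ($A = -32 + 8 \left(\left(-5\right) \left(-4\right) - 8\right) = -32 + 8 \left(20 - 8\right) = -32 + 8 \cdot 12 = -32 + 96 = 64$)
$\left(-203 + A\right) T{\left(u{\left(0 \right)} \right)} = \left(-203 + 64\right) \sqrt{11 + 2 \cdot 0 \left(5 + 0\right)} = - 139 \sqrt{11 + 2 \cdot 0 \cdot 5} = - 139 \sqrt{11 + 0} = - 139 \sqrt{11}$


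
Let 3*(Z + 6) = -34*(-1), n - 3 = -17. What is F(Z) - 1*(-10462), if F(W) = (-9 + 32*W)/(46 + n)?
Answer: 1004837/96 ≈ 10467.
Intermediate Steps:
n = -14 (n = 3 - 17 = -14)
Z = 16/3 (Z = -6 + (-34*(-1))/3 = -6 + (⅓)*34 = -6 + 34/3 = 16/3 ≈ 5.3333)
F(W) = -9/32 + W (F(W) = (-9 + 32*W)/(46 - 14) = (-9 + 32*W)/32 = (-9 + 32*W)*(1/32) = -9/32 + W)
F(Z) - 1*(-10462) = (-9/32 + 16/3) - 1*(-10462) = 485/96 + 10462 = 1004837/96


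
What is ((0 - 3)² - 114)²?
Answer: 11025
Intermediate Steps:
((0 - 3)² - 114)² = ((-3)² - 114)² = (9 - 114)² = (-105)² = 11025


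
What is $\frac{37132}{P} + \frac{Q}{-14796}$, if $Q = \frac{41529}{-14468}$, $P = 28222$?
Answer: $\frac{9671489797}{7349686128} \approx 1.3159$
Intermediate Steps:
$Q = - \frac{41529}{14468}$ ($Q = 41529 \left(- \frac{1}{14468}\right) = - \frac{41529}{14468} \approx -2.8704$)
$\frac{37132}{P} + \frac{Q}{-14796} = \frac{37132}{28222} - \frac{41529}{14468 \left(-14796\right)} = 37132 \cdot \frac{1}{28222} - - \frac{13843}{71356176} = \frac{18566}{14111} + \frac{13843}{71356176} = \frac{9671489797}{7349686128}$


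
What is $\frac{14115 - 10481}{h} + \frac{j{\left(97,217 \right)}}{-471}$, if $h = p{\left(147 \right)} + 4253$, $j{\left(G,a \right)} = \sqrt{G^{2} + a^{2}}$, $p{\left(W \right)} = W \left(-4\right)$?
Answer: $\frac{3634}{3665} - \frac{\sqrt{56498}}{471} \approx 0.48689$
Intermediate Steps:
$p{\left(W \right)} = - 4 W$
$h = 3665$ ($h = \left(-4\right) 147 + 4253 = -588 + 4253 = 3665$)
$\frac{14115 - 10481}{h} + \frac{j{\left(97,217 \right)}}{-471} = \frac{14115 - 10481}{3665} + \frac{\sqrt{97^{2} + 217^{2}}}{-471} = \left(14115 - 10481\right) \frac{1}{3665} + \sqrt{9409 + 47089} \left(- \frac{1}{471}\right) = 3634 \cdot \frac{1}{3665} + \sqrt{56498} \left(- \frac{1}{471}\right) = \frac{3634}{3665} - \frac{\sqrt{56498}}{471}$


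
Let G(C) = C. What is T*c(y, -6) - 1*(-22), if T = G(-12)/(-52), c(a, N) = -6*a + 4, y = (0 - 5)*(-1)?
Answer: 16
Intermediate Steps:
y = 5 (y = -5*(-1) = 5)
c(a, N) = 4 - 6*a
T = 3/13 (T = -12/(-52) = -12*(-1/52) = 3/13 ≈ 0.23077)
T*c(y, -6) - 1*(-22) = 3*(4 - 6*5)/13 - 1*(-22) = 3*(4 - 30)/13 + 22 = (3/13)*(-26) + 22 = -6 + 22 = 16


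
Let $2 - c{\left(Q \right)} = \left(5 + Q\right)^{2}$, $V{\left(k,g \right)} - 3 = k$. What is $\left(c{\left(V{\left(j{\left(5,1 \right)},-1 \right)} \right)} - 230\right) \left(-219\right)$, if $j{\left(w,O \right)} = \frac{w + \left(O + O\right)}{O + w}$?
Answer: $\frac{820009}{12} \approx 68334.0$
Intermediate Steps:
$j{\left(w,O \right)} = \frac{w + 2 O}{O + w}$
$V{\left(k,g \right)} = 3 + k$
$c{\left(Q \right)} = 2 - \left(5 + Q\right)^{2}$
$\left(c{\left(V{\left(j{\left(5,1 \right)},-1 \right)} \right)} - 230\right) \left(-219\right) = \left(\left(2 - \left(5 + \left(3 + \frac{5 + 2 \cdot 1}{1 + 5}\right)\right)^{2}\right) - 230\right) \left(-219\right) = \left(\left(2 - \left(5 + \left(3 + \frac{5 + 2}{6}\right)\right)^{2}\right) - 230\right) \left(-219\right) = \left(\left(2 - \left(5 + \left(3 + \frac{1}{6} \cdot 7\right)\right)^{2}\right) - 230\right) \left(-219\right) = \left(\left(2 - \left(5 + \left(3 + \frac{7}{6}\right)\right)^{2}\right) - 230\right) \left(-219\right) = \left(\left(2 - \left(5 + \frac{25}{6}\right)^{2}\right) - 230\right) \left(-219\right) = \left(\left(2 - \left(\frac{55}{6}\right)^{2}\right) - 230\right) \left(-219\right) = \left(\left(2 - \frac{3025}{36}\right) - 230\right) \left(-219\right) = \left(- \frac{2953}{36} - 230\right) \left(-219\right) = \left(- \frac{11233}{36}\right) \left(-219\right) = \frac{820009}{12}$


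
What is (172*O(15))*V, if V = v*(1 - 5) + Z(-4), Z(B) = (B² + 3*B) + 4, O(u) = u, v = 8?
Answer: -61920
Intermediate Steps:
Z(B) = 4 + B² + 3*B
V = -24 (V = 8*(1 - 5) + (4 + (-4)² + 3*(-4)) = 8*(-4) + (4 + 16 - 12) = -32 + 8 = -24)
(172*O(15))*V = (172*15)*(-24) = 2580*(-24) = -61920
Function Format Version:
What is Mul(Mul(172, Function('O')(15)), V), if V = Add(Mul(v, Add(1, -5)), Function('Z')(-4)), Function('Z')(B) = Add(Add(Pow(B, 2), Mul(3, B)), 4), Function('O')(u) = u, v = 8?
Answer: -61920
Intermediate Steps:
Function('Z')(B) = Add(4, Pow(B, 2), Mul(3, B))
V = -24 (V = Add(Mul(8, Add(1, -5)), Add(4, Pow(-4, 2), Mul(3, -4))) = Add(Mul(8, -4), Add(4, 16, -12)) = Add(-32, 8) = -24)
Mul(Mul(172, Function('O')(15)), V) = Mul(Mul(172, 15), -24) = Mul(2580, -24) = -61920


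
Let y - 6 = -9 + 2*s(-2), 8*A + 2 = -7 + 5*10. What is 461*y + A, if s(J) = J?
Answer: -25775/8 ≈ -3221.9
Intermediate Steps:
A = 41/8 (A = -1/4 + (-7 + 5*10)/8 = -1/4 + (-7 + 50)/8 = -1/4 + (1/8)*43 = -1/4 + 43/8 = 41/8 ≈ 5.1250)
y = -7 (y = 6 + (-9 + 2*(-2)) = 6 + (-9 - 4) = 6 - 13 = -7)
461*y + A = 461*(-7) + 41/8 = -3227 + 41/8 = -25775/8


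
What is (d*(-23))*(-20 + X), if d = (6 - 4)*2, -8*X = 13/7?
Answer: 26059/14 ≈ 1861.4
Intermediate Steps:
X = -13/56 (X = -13/(8*7) = -1/8*13/7 = -13/56 ≈ -0.23214)
d = 4 (d = 2*2 = 4)
(d*(-23))*(-20 + X) = (4*(-23))*(-20 - 13/56) = -92*(-1133/56) = 26059/14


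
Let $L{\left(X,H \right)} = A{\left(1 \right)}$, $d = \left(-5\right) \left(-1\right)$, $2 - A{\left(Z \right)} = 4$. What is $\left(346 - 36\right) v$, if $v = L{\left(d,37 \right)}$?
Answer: $-620$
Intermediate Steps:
$A{\left(Z \right)} = -2$ ($A{\left(Z \right)} = 2 - 4 = -2$)
$d = 5$
$L{\left(X,H \right)} = -2$
$v = -2$
$\left(346 - 36\right) v = \left(346 - 36\right) \left(-2\right) = 310 \left(-2\right) = -620$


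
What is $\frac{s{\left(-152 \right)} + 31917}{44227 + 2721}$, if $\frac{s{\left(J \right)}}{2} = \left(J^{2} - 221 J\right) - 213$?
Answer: $\frac{144883}{46948} \approx 3.086$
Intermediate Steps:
$s{\left(J \right)} = -426 - 442 J + 2 J^{2}$ ($s{\left(J \right)} = 2 \left(\left(J^{2} - 221 J\right) - 213\right) = 2 \left(-213 + J^{2} - 221 J\right) = -426 - 442 J + 2 J^{2}$)
$\frac{s{\left(-152 \right)} + 31917}{44227 + 2721} = \frac{\left(-426 - -67184 + 2 \left(-152\right)^{2}\right) + 31917}{44227 + 2721} = \frac{\left(-426 + 67184 + 2 \cdot 23104\right) + 31917}{46948} = \left(\left(-426 + 67184 + 46208\right) + 31917\right) \frac{1}{46948} = \left(112966 + 31917\right) \frac{1}{46948} = 144883 \cdot \frac{1}{46948} = \frac{144883}{46948}$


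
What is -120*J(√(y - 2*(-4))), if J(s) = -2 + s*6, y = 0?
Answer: 240 - 1440*√2 ≈ -1796.5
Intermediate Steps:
J(s) = -2 + 6*s
-120*J(√(y - 2*(-4))) = -120*(-2 + 6*√(0 - 2*(-4))) = -120*(-2 + 6*√(0 + 8)) = -120*(-2 + 6*√8) = -120*(-2 + 6*(2*√2)) = -120*(-2 + 12*√2) = 240 - 1440*√2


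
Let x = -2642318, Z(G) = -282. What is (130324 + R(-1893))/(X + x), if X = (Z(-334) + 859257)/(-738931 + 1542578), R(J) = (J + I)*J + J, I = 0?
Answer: -229464709720/163345390367 ≈ -1.4048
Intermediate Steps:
R(J) = J + J² (R(J) = (J + 0)*J + J = J*J + J = J² + J = J + J²)
X = 66075/61819 (X = (-282 + 859257)/(-738931 + 1542578) = 858975/803647 = 858975*(1/803647) = 66075/61819 ≈ 1.0688)
(130324 + R(-1893))/(X + x) = (130324 - 1893*(1 - 1893))/(66075/61819 - 2642318) = (130324 - 1893*(-1892))/(-163345390367/61819) = (130324 + 3581556)*(-61819/163345390367) = 3711880*(-61819/163345390367) = -229464709720/163345390367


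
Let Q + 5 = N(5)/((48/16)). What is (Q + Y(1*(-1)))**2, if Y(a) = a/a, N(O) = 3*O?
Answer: 1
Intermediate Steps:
Q = 0 (Q = -5 + (3*5)/((48/16)) = -5 + 15/((48*(1/16))) = -5 + 15/3 = -5 + 15*(1/3) = -5 + 5 = 0)
Y(a) = 1
(Q + Y(1*(-1)))**2 = (0 + 1)**2 = 1**2 = 1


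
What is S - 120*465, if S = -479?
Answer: -56279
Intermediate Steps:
S - 120*465 = -479 - 120*465 = -479 - 55800 = -56279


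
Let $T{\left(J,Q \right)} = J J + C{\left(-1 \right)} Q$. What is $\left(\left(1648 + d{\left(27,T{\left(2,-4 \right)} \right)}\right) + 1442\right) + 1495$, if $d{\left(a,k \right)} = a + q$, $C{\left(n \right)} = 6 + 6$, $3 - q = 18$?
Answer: $4597$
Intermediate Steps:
$q = -15$ ($q = 3 - 18 = -15$)
$C{\left(n \right)} = 12$
$T{\left(J,Q \right)} = J^{2} + 12 Q$ ($T{\left(J,Q \right)} = J J + 12 Q = J^{2} + 12 Q$)
$d{\left(a,k \right)} = -15 + a$ ($d{\left(a,k \right)} = a - 15 = -15 + a$)
$\left(\left(1648 + d{\left(27,T{\left(2,-4 \right)} \right)}\right) + 1442\right) + 1495 = \left(\left(1648 + \left(-15 + 27\right)\right) + 1442\right) + 1495 = \left(\left(1648 + 12\right) + 1442\right) + 1495 = \left(1660 + 1442\right) + 1495 = 3102 + 1495 = 4597$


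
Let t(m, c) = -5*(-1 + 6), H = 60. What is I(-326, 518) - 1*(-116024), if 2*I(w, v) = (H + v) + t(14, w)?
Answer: 232601/2 ≈ 1.1630e+5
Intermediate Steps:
t(m, c) = -25 (t(m, c) = -5*5 = -25)
I(w, v) = 35/2 + v/2 (I(w, v) = ((60 + v) - 25)/2 = (35 + v)/2 = 35/2 + v/2)
I(-326, 518) - 1*(-116024) = (35/2 + (1/2)*518) - 1*(-116024) = (35/2 + 259) + 116024 = 553/2 + 116024 = 232601/2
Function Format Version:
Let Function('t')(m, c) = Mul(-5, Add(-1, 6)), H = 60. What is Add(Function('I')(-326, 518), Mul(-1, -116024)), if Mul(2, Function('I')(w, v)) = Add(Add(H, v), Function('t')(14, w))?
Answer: Rational(232601, 2) ≈ 1.1630e+5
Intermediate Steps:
Function('t')(m, c) = -25 (Function('t')(m, c) = Mul(-5, 5) = -25)
Function('I')(w, v) = Add(Rational(35, 2), Mul(Rational(1, 2), v)) (Function('I')(w, v) = Mul(Rational(1, 2), Add(Add(60, v), -25)) = Mul(Rational(1, 2), Add(35, v)) = Add(Rational(35, 2), Mul(Rational(1, 2), v)))
Add(Function('I')(-326, 518), Mul(-1, -116024)) = Add(Add(Rational(35, 2), Mul(Rational(1, 2), 518)), Mul(-1, -116024)) = Add(Add(Rational(35, 2), 259), 116024) = Add(Rational(553, 2), 116024) = Rational(232601, 2)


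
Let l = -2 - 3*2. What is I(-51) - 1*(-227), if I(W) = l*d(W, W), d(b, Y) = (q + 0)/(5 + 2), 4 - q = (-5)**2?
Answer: 251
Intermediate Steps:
q = -21 (q = 4 - 1*(-5)**2 = 4 - 1*25 = 4 - 25 = -21)
d(b, Y) = -3 (d(b, Y) = (-21 + 0)/(5 + 2) = -21/7 = -21*1/7 = -3)
l = -8 (l = -2 - 6 = -8)
I(W) = 24 (I(W) = -8*(-3) = 24)
I(-51) - 1*(-227) = 24 - 1*(-227) = 24 + 227 = 251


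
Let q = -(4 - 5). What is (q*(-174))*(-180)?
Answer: 31320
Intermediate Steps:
q = 1 (q = -1*(-1) = 1)
(q*(-174))*(-180) = (1*(-174))*(-180) = -174*(-180) = 31320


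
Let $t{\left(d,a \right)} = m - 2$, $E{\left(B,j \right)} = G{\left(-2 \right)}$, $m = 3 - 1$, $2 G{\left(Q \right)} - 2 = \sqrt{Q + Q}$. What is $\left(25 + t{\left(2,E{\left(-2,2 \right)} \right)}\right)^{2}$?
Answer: $625$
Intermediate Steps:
$G{\left(Q \right)} = 1 + \frac{\sqrt{2} \sqrt{Q}}{2}$ ($G{\left(Q \right)} = 1 + \frac{\sqrt{Q + Q}}{2} = 1 + \frac{\sqrt{2 Q}}{2} = 1 + \frac{\sqrt{2} \sqrt{Q}}{2}$)
$m = 2$
$E{\left(B,j \right)} = 1 + i$ ($E{\left(B,j \right)} = 1 + \frac{\sqrt{2} \sqrt{-2}}{2} = 1 + \frac{\sqrt{2} i \sqrt{2}}{2} = 1 + i$)
$t{\left(d,a \right)} = 0$ ($t{\left(d,a \right)} = 2 - 2 = 0$)
$\left(25 + t{\left(2,E{\left(-2,2 \right)} \right)}\right)^{2} = \left(25 + 0\right)^{2} = 25^{2} = 625$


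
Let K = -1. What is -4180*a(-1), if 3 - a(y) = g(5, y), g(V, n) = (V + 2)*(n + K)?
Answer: -71060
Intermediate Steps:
g(V, n) = (-1 + n)*(2 + V) (g(V, n) = (V + 2)*(n - 1) = (2 + V)*(-1 + n) = (-1 + n)*(2 + V))
a(y) = 10 - 7*y (a(y) = 3 - (-2 - 1*5 + 2*y + 5*y) = 3 - (-2 - 5 + 2*y + 5*y) = 3 - (-7 + 7*y) = 3 + (7 - 7*y) = 10 - 7*y)
-4180*a(-1) = -4180*(10 - 7*(-1)) = -4180*(10 + 7) = -4180*17 = -71060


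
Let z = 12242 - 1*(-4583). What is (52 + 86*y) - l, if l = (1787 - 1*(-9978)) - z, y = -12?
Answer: 4080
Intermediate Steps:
z = 16825 (z = 12242 + 4583 = 16825)
l = -5060 (l = (1787 - 1*(-9978)) - 1*16825 = (1787 + 9978) - 16825 = 11765 - 16825 = -5060)
(52 + 86*y) - l = (52 + 86*(-12)) - 1*(-5060) = (52 - 1032) + 5060 = -980 + 5060 = 4080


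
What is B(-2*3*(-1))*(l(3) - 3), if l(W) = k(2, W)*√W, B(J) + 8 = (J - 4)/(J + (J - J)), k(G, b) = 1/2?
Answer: 23 - 23*√3/6 ≈ 16.360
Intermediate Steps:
k(G, b) = ½ (k(G, b) = 1*(½) = ½)
B(J) = -8 + (-4 + J)/J (B(J) = -8 + (J - 4)/(J + (J - J)) = -8 + (-4 + J)/(J + 0) = -8 + (-4 + J)/J)
l(W) = √W/2
B(-2*3*(-1))*(l(3) - 3) = (-7 - 4/(-2*3*(-1)))*(√3/2 - 3) = (-7 - 4/((-6*(-1))))*(-3 + √3/2) = (-7 - 4/6)*(-3 + √3/2) = (-7 - 4*⅙)*(-3 + √3/2) = (-7 - ⅔)*(-3 + √3/2) = -23*(-3 + √3/2)/3 = 23 - 23*√3/6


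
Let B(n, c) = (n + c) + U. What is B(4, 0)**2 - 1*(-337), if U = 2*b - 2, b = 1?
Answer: 353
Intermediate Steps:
U = 0 (U = 2*1 - 2 = 2 - 2 = 0)
B(n, c) = c + n (B(n, c) = (n + c) + 0 = (c + n) + 0 = c + n)
B(4, 0)**2 - 1*(-337) = (0 + 4)**2 - 1*(-337) = 4**2 + 337 = 16 + 337 = 353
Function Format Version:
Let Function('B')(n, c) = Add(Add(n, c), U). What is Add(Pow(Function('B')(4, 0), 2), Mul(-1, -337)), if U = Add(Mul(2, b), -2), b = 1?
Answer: 353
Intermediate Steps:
U = 0 (U = Add(Mul(2, 1), -2) = Add(2, -2) = 0)
Function('B')(n, c) = Add(c, n) (Function('B')(n, c) = Add(Add(n, c), 0) = Add(Add(c, n), 0) = Add(c, n))
Add(Pow(Function('B')(4, 0), 2), Mul(-1, -337)) = Add(Pow(Add(0, 4), 2), Mul(-1, -337)) = Add(Pow(4, 2), 337) = Add(16, 337) = 353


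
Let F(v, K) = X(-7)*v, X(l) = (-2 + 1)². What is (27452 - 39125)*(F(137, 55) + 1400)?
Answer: -17941401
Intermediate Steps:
X(l) = 1 (X(l) = (-1)² = 1)
F(v, K) = v (F(v, K) = 1*v = v)
(27452 - 39125)*(F(137, 55) + 1400) = (27452 - 39125)*(137 + 1400) = -11673*1537 = -17941401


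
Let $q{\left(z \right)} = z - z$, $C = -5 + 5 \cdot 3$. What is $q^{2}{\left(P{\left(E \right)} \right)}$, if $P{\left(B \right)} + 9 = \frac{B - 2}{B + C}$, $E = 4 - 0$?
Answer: $0$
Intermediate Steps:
$C = 10$ ($C = -5 + 15 = 10$)
$E = 4$ ($E = 4 + 0 = 4$)
$P{\left(B \right)} = -9 + \frac{-2 + B}{10 + B}$ ($P{\left(B \right)} = -9 + \frac{B - 2}{B + 10} = -9 + \frac{-2 + B}{10 + B}$)
$q{\left(z \right)} = 0$
$q^{2}{\left(P{\left(E \right)} \right)} = 0^{2} = 0$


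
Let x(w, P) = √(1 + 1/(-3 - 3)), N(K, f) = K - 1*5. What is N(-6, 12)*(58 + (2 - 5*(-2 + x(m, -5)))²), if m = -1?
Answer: -14707/6 + 220*√30 ≈ -1246.2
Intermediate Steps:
N(K, f) = -5 + K (N(K, f) = K - 5 = -5 + K)
x(w, P) = √30/6 (x(w, P) = √(1 + 1/(-6)) = √(1 - ⅙) = √(⅚) = √30/6)
N(-6, 12)*(58 + (2 - 5*(-2 + x(m, -5)))²) = (-5 - 6)*(58 + (2 - 5*(-2 + √30/6))²) = -11*(58 + (2 + (10 - 5*√30/6))²) = -11*(58 + (12 - 5*√30/6)²) = -638 - 11*(12 - 5*√30/6)²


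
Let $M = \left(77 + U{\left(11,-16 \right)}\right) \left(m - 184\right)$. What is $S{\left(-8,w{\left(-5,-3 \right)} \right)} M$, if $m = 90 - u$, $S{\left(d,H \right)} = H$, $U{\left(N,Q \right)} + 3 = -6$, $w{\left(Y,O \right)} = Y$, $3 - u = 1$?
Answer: $32640$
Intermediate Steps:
$u = 2$ ($u = 3 - 1 = 2$)
$U{\left(N,Q \right)} = -9$ ($U{\left(N,Q \right)} = -3 - 6 = -9$)
$m = 88$ ($m = 90 - 2 = 88$)
$M = -6528$ ($M = \left(77 - 9\right) \left(88 - 184\right) = 68 \left(-96\right) = -6528$)
$S{\left(-8,w{\left(-5,-3 \right)} \right)} M = \left(-5\right) \left(-6528\right) = 32640$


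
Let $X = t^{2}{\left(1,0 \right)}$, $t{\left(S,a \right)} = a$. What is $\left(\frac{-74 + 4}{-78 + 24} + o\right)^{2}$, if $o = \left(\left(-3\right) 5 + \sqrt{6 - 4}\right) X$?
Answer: $\frac{1225}{729} \approx 1.6804$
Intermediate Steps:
$X = 0$ ($X = 0^{2} = 0$)
$o = 0$ ($o = \left(\left(-3\right) 5 + \sqrt{6 - 4}\right) 0 = \left(-15 + \sqrt{2}\right) 0 = 0$)
$\left(\frac{-74 + 4}{-78 + 24} + o\right)^{2} = \left(\frac{-74 + 4}{-78 + 24} + 0\right)^{2} = \left(- \frac{70}{-54} + 0\right)^{2} = \left(\left(-70\right) \left(- \frac{1}{54}\right) + 0\right)^{2} = \left(\frac{35}{27} + 0\right)^{2} = \left(\frac{35}{27}\right)^{2} = \frac{1225}{729}$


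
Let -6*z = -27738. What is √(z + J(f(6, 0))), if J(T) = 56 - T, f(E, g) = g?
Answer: √4679 ≈ 68.403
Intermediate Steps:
z = 4623 (z = -⅙*(-27738) = 4623)
√(z + J(f(6, 0))) = √(4623 + (56 - 1*0)) = √(4623 + (56 + 0)) = √(4623 + 56) = √4679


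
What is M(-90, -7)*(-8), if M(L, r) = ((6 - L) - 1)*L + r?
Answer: 68456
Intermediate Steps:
M(L, r) = r + L*(5 - L) (M(L, r) = (5 - L)*L + r = L*(5 - L) + r = r + L*(5 - L))
M(-90, -7)*(-8) = (-7 - 1*(-90)² + 5*(-90))*(-8) = (-7 - 1*8100 - 450)*(-8) = (-7 - 8100 - 450)*(-8) = -8557*(-8) = 68456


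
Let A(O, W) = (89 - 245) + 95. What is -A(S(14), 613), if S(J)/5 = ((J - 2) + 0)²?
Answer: 61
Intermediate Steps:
S(J) = 5*(-2 + J)² (S(J) = 5*((J - 2) + 0)² = 5*((-2 + J) + 0)² = 5*(-2 + J)²)
A(O, W) = -61 (A(O, W) = -156 + 95 = -61)
-A(S(14), 613) = -1*(-61) = 61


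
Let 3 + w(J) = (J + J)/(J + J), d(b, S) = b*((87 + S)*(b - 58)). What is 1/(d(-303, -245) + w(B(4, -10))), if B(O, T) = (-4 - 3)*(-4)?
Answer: -1/17282516 ≈ -5.7862e-8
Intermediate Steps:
d(b, S) = b*(-58 + b)*(87 + S) (d(b, S) = b*((87 + S)*(-58 + b)) = b*((-58 + b)*(87 + S)) = b*(-58 + b)*(87 + S))
B(O, T) = 28 (B(O, T) = -7*(-4) = 28)
w(J) = -2 (w(J) = -3 + (J + J)/(J + J) = -3 + (2*J)/((2*J)) = -3 + (2*J)*(1/(2*J)) = -3 + 1 = -2)
1/(d(-303, -245) + w(B(4, -10))) = 1/(-303*(-5046 - 58*(-245) + 87*(-303) - 245*(-303)) - 2) = 1/(-303*(-5046 + 14210 - 26361 + 74235) - 2) = 1/(-303*57038 - 2) = 1/(-17282514 - 2) = 1/(-17282516) = -1/17282516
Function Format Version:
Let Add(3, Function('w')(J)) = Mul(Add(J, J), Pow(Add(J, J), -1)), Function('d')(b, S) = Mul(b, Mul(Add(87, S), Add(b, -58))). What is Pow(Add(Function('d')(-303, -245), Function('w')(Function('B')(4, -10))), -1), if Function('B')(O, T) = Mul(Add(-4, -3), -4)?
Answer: Rational(-1, 17282516) ≈ -5.7862e-8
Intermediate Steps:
Function('d')(b, S) = Mul(b, Add(-58, b), Add(87, S)) (Function('d')(b, S) = Mul(b, Mul(Add(87, S), Add(-58, b))) = Mul(b, Mul(Add(-58, b), Add(87, S))) = Mul(b, Add(-58, b), Add(87, S)))
Function('B')(O, T) = 28 (Function('B')(O, T) = Mul(-7, -4) = 28)
Function('w')(J) = -2 (Function('w')(J) = Add(-3, Mul(Add(J, J), Pow(Add(J, J), -1))) = Add(-3, Mul(Mul(2, J), Pow(Mul(2, J), -1))) = Add(-3, Mul(Mul(2, J), Mul(Rational(1, 2), Pow(J, -1)))) = Add(-3, 1) = -2)
Pow(Add(Function('d')(-303, -245), Function('w')(Function('B')(4, -10))), -1) = Pow(Add(Mul(-303, Add(-5046, Mul(-58, -245), Mul(87, -303), Mul(-245, -303))), -2), -1) = Pow(Add(Mul(-303, Add(-5046, 14210, -26361, 74235)), -2), -1) = Pow(Add(Mul(-303, 57038), -2), -1) = Pow(Add(-17282514, -2), -1) = Pow(-17282516, -1) = Rational(-1, 17282516)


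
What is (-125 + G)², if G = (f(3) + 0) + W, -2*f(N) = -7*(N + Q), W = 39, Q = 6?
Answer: 11881/4 ≈ 2970.3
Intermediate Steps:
f(N) = 21 + 7*N/2 (f(N) = -(-7)*(N + 6)/2 = -(-7)*(6 + N)/2 = -(-42 - 7*N)/2 = 21 + 7*N/2)
G = 141/2 (G = ((21 + (7/2)*3) + 0) + 39 = ((21 + 21/2) + 0) + 39 = (63/2 + 0) + 39 = 63/2 + 39 = 141/2 ≈ 70.500)
(-125 + G)² = (-125 + 141/2)² = (-109/2)² = 11881/4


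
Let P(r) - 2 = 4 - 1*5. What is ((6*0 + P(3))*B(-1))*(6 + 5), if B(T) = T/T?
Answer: 11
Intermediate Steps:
P(r) = 1 (P(r) = 2 + (4 - 1*5) = 2 + (4 - 5) = 2 - 1 = 1)
B(T) = 1
((6*0 + P(3))*B(-1))*(6 + 5) = ((6*0 + 1)*1)*(6 + 5) = ((0 + 1)*1)*11 = (1*1)*11 = 1*11 = 11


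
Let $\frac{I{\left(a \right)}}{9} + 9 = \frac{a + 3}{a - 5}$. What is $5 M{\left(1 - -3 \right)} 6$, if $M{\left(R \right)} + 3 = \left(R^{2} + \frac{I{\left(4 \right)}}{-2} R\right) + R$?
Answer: $9150$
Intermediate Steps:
$I{\left(a \right)} = -81 + \frac{9 \left(3 + a\right)}{-5 + a}$ ($I{\left(a \right)} = -81 + 9 \frac{a + 3}{a - 5} = -81 + 9 \frac{3 + a}{-5 + a} = -81 + \frac{9 \left(3 + a\right)}{-5 + a}$)
$M{\left(R \right)} = -3 + R^{2} + 73 R$ ($M{\left(R \right)} = -3 + \left(\left(R^{2} + \frac{72 \frac{1}{-5 + 4} \left(6 - 4\right)}{-2} R\right) + R\right) = -3 + \left(\left(R^{2} + \frac{72 \left(6 - 4\right)}{-1} \left(- \frac{1}{2}\right) R\right) + R\right) = -3 + \left(\left(R^{2} + 72 \left(-1\right) 2 \left(- \frac{1}{2}\right) R\right) + R\right) = -3 + \left(\left(R^{2} + \left(-144\right) \left(- \frac{1}{2}\right) R\right) + R\right) = -3 + \left(\left(R^{2} + 72 R\right) + R\right) = -3 + \left(R^{2} + 73 R\right) = -3 + R^{2} + 73 R$)
$5 M{\left(1 - -3 \right)} 6 = 5 \left(-3 + \left(1 - -3\right)^{2} + 73 \left(1 - -3\right)\right) 6 = 5 \left(-3 + \left(1 + 3\right)^{2} + 73 \left(1 + 3\right)\right) 6 = 5 \left(-3 + 4^{2} + 73 \cdot 4\right) 6 = 5 \left(-3 + 16 + 292\right) 6 = 5 \cdot 305 \cdot 6 = 1525 \cdot 6 = 9150$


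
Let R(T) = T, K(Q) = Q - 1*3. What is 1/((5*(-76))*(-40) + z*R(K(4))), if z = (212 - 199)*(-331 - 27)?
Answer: 1/10546 ≈ 9.4823e-5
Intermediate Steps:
K(Q) = -3 + Q (K(Q) = Q - 3 = -3 + Q)
z = -4654 (z = 13*(-358) = -4654)
1/((5*(-76))*(-40) + z*R(K(4))) = 1/((5*(-76))*(-40) - 4654*(-3 + 4)) = 1/(-380*(-40) - 4654*1) = 1/(15200 - 4654) = 1/10546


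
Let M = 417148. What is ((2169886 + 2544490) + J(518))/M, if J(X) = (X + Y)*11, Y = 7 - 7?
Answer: 2360037/208574 ≈ 11.315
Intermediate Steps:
Y = 0
J(X) = 11*X (J(X) = (X + 0)*11 = X*11 = 11*X)
((2169886 + 2544490) + J(518))/M = ((2169886 + 2544490) + 11*518)/417148 = (4714376 + 5698)*(1/417148) = 4720074*(1/417148) = 2360037/208574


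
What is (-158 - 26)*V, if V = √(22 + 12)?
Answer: -184*√34 ≈ -1072.9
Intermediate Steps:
V = √34 ≈ 5.8309
(-158 - 26)*V = (-158 - 26)*√34 = -184*√34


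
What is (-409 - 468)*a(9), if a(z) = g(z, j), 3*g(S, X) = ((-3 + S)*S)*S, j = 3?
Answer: -142074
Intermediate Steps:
g(S, X) = S²*(-3 + S)/3 (g(S, X) = (((-3 + S)*S)*S)/3 = ((S*(-3 + S))*S)/3 = (S²*(-3 + S))/3 = S²*(-3 + S)/3)
a(z) = z²*(-3 + z)/3
(-409 - 468)*a(9) = (-409 - 468)*((⅓)*9²*(-3 + 9)) = -877*81*6/3 = -877*162 = -142074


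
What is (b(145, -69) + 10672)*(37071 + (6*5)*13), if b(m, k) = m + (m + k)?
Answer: 408062673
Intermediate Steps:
b(m, k) = k + 2*m (b(m, k) = m + (k + m) = k + 2*m)
(b(145, -69) + 10672)*(37071 + (6*5)*13) = ((-69 + 2*145) + 10672)*(37071 + (6*5)*13) = ((-69 + 290) + 10672)*(37071 + 30*13) = (221 + 10672)*(37071 + 390) = 10893*37461 = 408062673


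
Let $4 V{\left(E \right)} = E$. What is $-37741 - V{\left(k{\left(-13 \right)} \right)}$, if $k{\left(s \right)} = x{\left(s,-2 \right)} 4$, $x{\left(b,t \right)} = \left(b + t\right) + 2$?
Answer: $-37728$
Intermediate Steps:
$x{\left(b,t \right)} = 2 + b + t$
$k{\left(s \right)} = 4 s$ ($k{\left(s \right)} = \left(2 + s - 2\right) 4 = s 4 = 4 s$)
$V{\left(E \right)} = \frac{E}{4}$
$-37741 - V{\left(k{\left(-13 \right)} \right)} = -37741 - \frac{4 \left(-13\right)}{4} = -37741 - \frac{1}{4} \left(-52\right) = -37741 - -13 = -37741 + 13 = -37728$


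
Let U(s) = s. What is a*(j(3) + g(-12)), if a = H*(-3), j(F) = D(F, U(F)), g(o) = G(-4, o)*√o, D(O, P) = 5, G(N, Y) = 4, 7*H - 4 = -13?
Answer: 135/7 + 216*I*√3/7 ≈ 19.286 + 53.446*I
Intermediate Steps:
H = -9/7 (H = 4/7 + (⅐)*(-13) = 4/7 - 13/7 = -9/7 ≈ -1.2857)
g(o) = 4*√o
j(F) = 5
a = 27/7 (a = -9/7*(-3) = 27/7 ≈ 3.8571)
a*(j(3) + g(-12)) = 27*(5 + 4*√(-12))/7 = 27*(5 + 4*(2*I*√3))/7 = 27*(5 + 8*I*√3)/7 = 135/7 + 216*I*√3/7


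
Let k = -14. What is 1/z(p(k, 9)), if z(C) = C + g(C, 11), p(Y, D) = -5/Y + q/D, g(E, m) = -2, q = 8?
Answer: -126/95 ≈ -1.3263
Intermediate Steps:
p(Y, D) = -5/Y + 8/D
z(C) = -2 + C (z(C) = C - 2 = -2 + C)
1/z(p(k, 9)) = 1/(-2 + (-5/(-14) + 8/9)) = 1/(-2 + (-5*(-1/14) + 8*(⅑))) = 1/(-2 + (5/14 + 8/9)) = 1/(-2 + 157/126) = 1/(-95/126) = -126/95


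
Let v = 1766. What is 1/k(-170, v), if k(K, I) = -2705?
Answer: -1/2705 ≈ -0.00036969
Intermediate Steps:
1/k(-170, v) = 1/(-2705) = -1/2705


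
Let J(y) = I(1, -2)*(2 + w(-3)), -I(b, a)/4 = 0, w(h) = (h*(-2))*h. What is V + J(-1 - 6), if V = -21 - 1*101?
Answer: -122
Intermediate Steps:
w(h) = -2*h² (w(h) = (-2*h)*h = -2*h²)
I(b, a) = 0 (I(b, a) = -4*0 = 0)
V = -122 (V = -21 - 101 = -122)
J(y) = 0 (J(y) = 0*(2 - 2*(-3)²) = 0*(2 - 2*9) = 0*(2 - 18) = 0*(-16) = 0)
V + J(-1 - 6) = -122 + 0 = -122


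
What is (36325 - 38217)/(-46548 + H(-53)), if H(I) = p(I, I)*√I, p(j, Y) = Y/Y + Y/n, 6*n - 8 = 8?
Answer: 5636404224/138671051909 - 2285536*I*√53/138671051909 ≈ 0.040646 - 0.00011999*I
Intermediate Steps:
n = 8/3 (n = 4/3 + (⅙)*8 = 4/3 + 4/3 = 8/3 ≈ 2.6667)
p(j, Y) = 1 + 3*Y/8 (p(j, Y) = Y/Y + Y/(8/3) = 1 + Y*(3/8) = 1 + 3*Y/8)
H(I) = √I*(1 + 3*I/8) (H(I) = (1 + 3*I/8)*√I = √I*(1 + 3*I/8))
(36325 - 38217)/(-46548 + H(-53)) = (36325 - 38217)/(-46548 + √(-53)*(8 + 3*(-53))/8) = -1892/(-46548 + (I*√53)*(8 - 159)/8) = -1892/(-46548 + (⅛)*(I*√53)*(-151)) = -1892/(-46548 - 151*I*√53/8)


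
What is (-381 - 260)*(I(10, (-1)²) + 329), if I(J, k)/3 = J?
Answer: -230119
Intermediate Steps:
I(J, k) = 3*J
(-381 - 260)*(I(10, (-1)²) + 329) = (-381 - 260)*(3*10 + 329) = -641*(30 + 329) = -641*359 = -230119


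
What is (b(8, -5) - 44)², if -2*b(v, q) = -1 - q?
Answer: 2116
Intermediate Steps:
b(v, q) = ½ + q/2 (b(v, q) = -(-1 - q)/2 = ½ + q/2)
(b(8, -5) - 44)² = ((½ + (½)*(-5)) - 44)² = ((½ - 5/2) - 44)² = (-2 - 44)² = (-46)² = 2116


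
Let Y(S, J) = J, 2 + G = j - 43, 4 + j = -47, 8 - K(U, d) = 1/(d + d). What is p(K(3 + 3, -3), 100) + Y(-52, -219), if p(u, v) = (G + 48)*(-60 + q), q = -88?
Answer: 6885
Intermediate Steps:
K(U, d) = 8 - 1/(2*d) (K(U, d) = 8 - 1/(d + d) = 8 - 1/(2*d))
j = -51 (j = -4 - 47 = -51)
G = -96 (G = -2 + (-51 - 43) = -2 - 94 = -96)
p(u, v) = 7104 (p(u, v) = (-96 + 48)*(-60 - 88) = -48*(-148) = 7104)
p(K(3 + 3, -3), 100) + Y(-52, -219) = 7104 - 219 = 6885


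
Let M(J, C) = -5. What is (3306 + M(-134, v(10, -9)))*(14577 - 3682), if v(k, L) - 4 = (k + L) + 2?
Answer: 35964395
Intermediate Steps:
v(k, L) = 6 + L + k (v(k, L) = 4 + ((k + L) + 2) = 4 + ((L + k) + 2) = 4 + (2 + L + k) = 6 + L + k)
(3306 + M(-134, v(10, -9)))*(14577 - 3682) = (3306 - 5)*(14577 - 3682) = 3301*10895 = 35964395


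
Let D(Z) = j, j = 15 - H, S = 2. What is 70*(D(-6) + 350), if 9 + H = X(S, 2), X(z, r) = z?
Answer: 26040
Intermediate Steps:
H = -7 (H = -9 + 2 = -7)
j = 22 (j = 15 - 1*(-7) = 15 + 7 = 22)
D(Z) = 22
70*(D(-6) + 350) = 70*(22 + 350) = 70*372 = 26040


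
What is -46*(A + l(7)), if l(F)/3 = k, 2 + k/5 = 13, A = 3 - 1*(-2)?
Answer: -7820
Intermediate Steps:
A = 5 (A = 3 + 2 = 5)
k = 55 (k = -10 + 5*13 = -10 + 65 = 55)
l(F) = 165 (l(F) = 3*55 = 165)
-46*(A + l(7)) = -46*(5 + 165) = -46*170 = -7820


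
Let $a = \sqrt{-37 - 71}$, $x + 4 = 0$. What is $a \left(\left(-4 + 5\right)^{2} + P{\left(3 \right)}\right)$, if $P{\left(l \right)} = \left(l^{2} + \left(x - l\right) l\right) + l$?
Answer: $- 48 i \sqrt{3} \approx - 83.138 i$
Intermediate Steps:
$x = -4$ ($x = -4 + 0 = -4$)
$a = 6 i \sqrt{3}$ ($a = \sqrt{-108} = 6 i \sqrt{3} \approx 10.392 i$)
$P{\left(l \right)} = l + l^{2} + l \left(-4 - l\right)$ ($P{\left(l \right)} = \left(l^{2} + \left(-4 - l\right) l\right) + l = \left(l^{2} + l \left(-4 - l\right)\right) + l = l + l^{2} + l \left(-4 - l\right)$)
$a \left(\left(-4 + 5\right)^{2} + P{\left(3 \right)}\right) = 6 i \sqrt{3} \left(\left(-4 + 5\right)^{2} - 9\right) = 6 i \sqrt{3} \left(1^{2} - 9\right) = 6 i \sqrt{3} \left(1 - 9\right) = 6 i \sqrt{3} \left(-8\right) = - 48 i \sqrt{3}$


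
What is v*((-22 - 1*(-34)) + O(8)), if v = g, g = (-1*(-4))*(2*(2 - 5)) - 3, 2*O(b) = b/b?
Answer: -675/2 ≈ -337.50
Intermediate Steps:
O(b) = 1/2 (O(b) = (b/b)/2 = (1/2)*1 = 1/2)
g = -27 (g = 4*(2*(-3)) - 3 = 4*(-6) - 3 = -24 - 3 = -27)
v = -27
v*((-22 - 1*(-34)) + O(8)) = -27*((-22 - 1*(-34)) + 1/2) = -27*((-22 + 34) + 1/2) = -27*(12 + 1/2) = -27*25/2 = -675/2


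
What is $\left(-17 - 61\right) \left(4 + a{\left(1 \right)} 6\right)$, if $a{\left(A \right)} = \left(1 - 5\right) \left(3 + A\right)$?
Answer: $7176$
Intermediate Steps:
$a{\left(A \right)} = -12 - 4 A$ ($a{\left(A \right)} = - 4 \left(3 + A\right) = -12 - 4 A$)
$\left(-17 - 61\right) \left(4 + a{\left(1 \right)} 6\right) = \left(-17 - 61\right) \left(4 + \left(-12 - 4\right) 6\right) = - 78 \left(4 + \left(-12 - 4\right) 6\right) = - 78 \left(4 - 96\right) = \left(-78\right) \left(-92\right) = 7176$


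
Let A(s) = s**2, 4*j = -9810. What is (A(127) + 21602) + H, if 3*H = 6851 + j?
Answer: 235183/6 ≈ 39197.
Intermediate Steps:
j = -4905/2 (j = (1/4)*(-9810) = -4905/2 ≈ -2452.5)
H = 8797/6 (H = (6851 - 4905/2)/3 = (1/3)*(8797/2) = 8797/6 ≈ 1466.2)
(A(127) + 21602) + H = (127**2 + 21602) + 8797/6 = (16129 + 21602) + 8797/6 = 37731 + 8797/6 = 235183/6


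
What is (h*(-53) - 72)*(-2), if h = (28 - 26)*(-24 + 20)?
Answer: -704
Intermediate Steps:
h = -8 (h = 2*(-4) = -8)
(h*(-53) - 72)*(-2) = (-8*(-53) - 72)*(-2) = (424 - 72)*(-2) = 352*(-2) = -704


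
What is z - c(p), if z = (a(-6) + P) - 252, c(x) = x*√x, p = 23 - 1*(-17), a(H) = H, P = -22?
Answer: -280 - 80*√10 ≈ -532.98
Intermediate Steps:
p = 40 (p = 23 + 17 = 40)
c(x) = x^(3/2)
z = -280 (z = (-6 - 22) - 252 = -28 - 252 = -280)
z - c(p) = -280 - 40^(3/2) = -280 - 80*√10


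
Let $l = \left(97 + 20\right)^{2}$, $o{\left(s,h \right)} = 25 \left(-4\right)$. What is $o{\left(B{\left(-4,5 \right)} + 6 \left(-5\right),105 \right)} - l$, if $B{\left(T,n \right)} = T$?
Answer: $-13789$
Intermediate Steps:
$o{\left(s,h \right)} = -100$
$l = 13689$ ($l = 117^{2} = 13689$)
$o{\left(B{\left(-4,5 \right)} + 6 \left(-5\right),105 \right)} - l = -100 - 13689 = -13789$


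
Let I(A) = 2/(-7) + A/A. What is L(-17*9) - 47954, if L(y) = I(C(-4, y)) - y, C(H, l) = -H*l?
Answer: -334602/7 ≈ -47800.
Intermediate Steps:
C(H, l) = -H*l
I(A) = 5/7 (I(A) = 2*(-⅐) + 1 = -2/7 + 1 = 5/7)
L(y) = 5/7 - y
L(-17*9) - 47954 = (5/7 - (-17)*9) - 47954 = (5/7 - 1*(-153)) - 47954 = (5/7 + 153) - 47954 = 1076/7 - 47954 = -334602/7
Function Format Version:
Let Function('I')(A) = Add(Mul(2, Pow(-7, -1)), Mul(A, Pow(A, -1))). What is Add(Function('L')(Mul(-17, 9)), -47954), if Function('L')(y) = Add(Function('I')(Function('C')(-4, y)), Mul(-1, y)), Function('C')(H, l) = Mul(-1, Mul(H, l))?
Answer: Rational(-334602, 7) ≈ -47800.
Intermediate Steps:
Function('C')(H, l) = Mul(-1, H, l)
Function('I')(A) = Rational(5, 7) (Function('I')(A) = Add(Mul(2, Rational(-1, 7)), 1) = Add(Rational(-2, 7), 1) = Rational(5, 7))
Function('L')(y) = Add(Rational(5, 7), Mul(-1, y))
Add(Function('L')(Mul(-17, 9)), -47954) = Add(Add(Rational(5, 7), Mul(-1, Mul(-17, 9))), -47954) = Add(Add(Rational(5, 7), Mul(-1, -153)), -47954) = Add(Add(Rational(5, 7), 153), -47954) = Add(Rational(1076, 7), -47954) = Rational(-334602, 7)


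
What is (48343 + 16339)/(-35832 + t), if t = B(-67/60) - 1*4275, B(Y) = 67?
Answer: -32341/20020 ≈ -1.6154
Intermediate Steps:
t = -4208 (t = 67 - 1*4275 = 67 - 4275 = -4208)
(48343 + 16339)/(-35832 + t) = (48343 + 16339)/(-35832 - 4208) = 64682/(-40040) = 64682*(-1/40040) = -32341/20020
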